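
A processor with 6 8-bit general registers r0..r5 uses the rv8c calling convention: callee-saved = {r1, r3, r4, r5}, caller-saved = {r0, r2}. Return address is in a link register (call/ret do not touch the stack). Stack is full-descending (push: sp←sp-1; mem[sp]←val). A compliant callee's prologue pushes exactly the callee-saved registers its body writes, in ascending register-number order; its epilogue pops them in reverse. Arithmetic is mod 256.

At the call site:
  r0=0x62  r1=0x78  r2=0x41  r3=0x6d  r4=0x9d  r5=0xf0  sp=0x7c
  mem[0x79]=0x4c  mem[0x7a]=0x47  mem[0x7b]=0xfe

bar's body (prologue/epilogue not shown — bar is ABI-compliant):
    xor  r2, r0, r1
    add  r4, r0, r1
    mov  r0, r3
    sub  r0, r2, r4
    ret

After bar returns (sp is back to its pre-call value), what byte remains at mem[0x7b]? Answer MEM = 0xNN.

prologue: push r4 → mem[0x7b]=0x9d, sp=0x7b
body[0] xor  r2, r0, r1 → r2=0x1a
body[1] add  r4, r0, r1 → r4=0xda
body[2] mov  r0, r3 → r0=0x6d
body[3] sub  r0, r2, r4 → r0=0x40
epilogue: pop r4=0x9d, sp=0x7c
prologue pushed ['r4'] at ['0x7b']

MEM = 0x9d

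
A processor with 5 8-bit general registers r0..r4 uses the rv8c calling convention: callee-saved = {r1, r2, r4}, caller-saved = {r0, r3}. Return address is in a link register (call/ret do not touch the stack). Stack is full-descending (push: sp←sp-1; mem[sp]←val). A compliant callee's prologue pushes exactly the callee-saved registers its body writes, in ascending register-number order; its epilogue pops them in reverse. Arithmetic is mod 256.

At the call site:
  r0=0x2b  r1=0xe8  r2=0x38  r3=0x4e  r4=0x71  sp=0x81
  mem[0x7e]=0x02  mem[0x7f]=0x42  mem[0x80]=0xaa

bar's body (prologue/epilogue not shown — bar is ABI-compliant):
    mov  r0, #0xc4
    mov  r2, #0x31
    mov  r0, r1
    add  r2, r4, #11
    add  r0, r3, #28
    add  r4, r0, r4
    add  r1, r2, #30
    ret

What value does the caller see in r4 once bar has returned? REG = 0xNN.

prologue: push r1 → mem[0x80]=0xe8, sp=0x80
prologue: push r2 → mem[0x7f]=0x38, sp=0x7f
prologue: push r4 → mem[0x7e]=0x71, sp=0x7e
body[0] mov  r0, #0xc4 → r0=0xc4
body[1] mov  r2, #0x31 → r2=0x31
body[2] mov  r0, r1 → r0=0xe8
body[3] add  r2, r4, #11 → r2=0x7c
body[4] add  r0, r3, #28 → r0=0x6a
body[5] add  r4, r0, r4 → r4=0xdb
body[6] add  r1, r2, #30 → r1=0x9a
epilogue: pop r4=0x71, sp=0x7f
epilogue: pop r2=0x38, sp=0x80
epilogue: pop r1=0xe8, sp=0x81
r4 is callee-saved → restored

REG = 0x71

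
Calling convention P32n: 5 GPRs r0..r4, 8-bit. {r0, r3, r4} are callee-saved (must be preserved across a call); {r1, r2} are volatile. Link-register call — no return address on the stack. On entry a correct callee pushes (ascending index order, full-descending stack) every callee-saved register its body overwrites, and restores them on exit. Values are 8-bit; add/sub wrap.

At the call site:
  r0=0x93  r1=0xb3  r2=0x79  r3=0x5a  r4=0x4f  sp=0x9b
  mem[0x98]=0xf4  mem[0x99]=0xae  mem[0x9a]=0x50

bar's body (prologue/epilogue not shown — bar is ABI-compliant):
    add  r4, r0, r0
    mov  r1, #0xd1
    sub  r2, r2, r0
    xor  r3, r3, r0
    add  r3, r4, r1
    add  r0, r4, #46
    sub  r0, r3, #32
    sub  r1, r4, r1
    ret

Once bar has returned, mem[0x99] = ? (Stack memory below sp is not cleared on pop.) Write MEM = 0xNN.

MEM = 0x5a

prologue: push r0 → mem[0x9a]=0x93, sp=0x9a
prologue: push r3 → mem[0x99]=0x5a, sp=0x99
prologue: push r4 → mem[0x98]=0x4f, sp=0x98
body[0] add  r4, r0, r0 → r4=0x26
body[1] mov  r1, #0xd1 → r1=0xd1
body[2] sub  r2, r2, r0 → r2=0xe6
body[3] xor  r3, r3, r0 → r3=0xc9
body[4] add  r3, r4, r1 → r3=0xf7
body[5] add  r0, r4, #46 → r0=0x54
body[6] sub  r0, r3, #32 → r0=0xd7
body[7] sub  r1, r4, r1 → r1=0x55
epilogue: pop r4=0x4f, sp=0x99
epilogue: pop r3=0x5a, sp=0x9a
epilogue: pop r0=0x93, sp=0x9b
prologue pushed ['r0', 'r3', 'r4'] at ['0x9a', '0x99', '0x98']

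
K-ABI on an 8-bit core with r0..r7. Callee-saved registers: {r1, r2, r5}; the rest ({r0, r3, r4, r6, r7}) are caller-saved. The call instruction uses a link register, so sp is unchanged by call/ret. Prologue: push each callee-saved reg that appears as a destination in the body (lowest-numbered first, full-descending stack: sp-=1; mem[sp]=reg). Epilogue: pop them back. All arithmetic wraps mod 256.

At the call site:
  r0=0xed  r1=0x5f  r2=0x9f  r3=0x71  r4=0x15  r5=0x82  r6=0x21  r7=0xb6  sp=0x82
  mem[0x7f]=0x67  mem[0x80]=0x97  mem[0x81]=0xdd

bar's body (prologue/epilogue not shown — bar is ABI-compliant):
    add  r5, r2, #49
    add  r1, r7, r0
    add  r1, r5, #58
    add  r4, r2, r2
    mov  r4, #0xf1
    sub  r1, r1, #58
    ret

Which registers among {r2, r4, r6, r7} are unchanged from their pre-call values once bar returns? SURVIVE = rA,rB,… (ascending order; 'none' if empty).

prologue: push r1 -> mem[0x81]=0x5f, sp=0x81
prologue: push r5 -> mem[0x80]=0x82, sp=0x80
body[0] add  r5, r2, #49 -> r5=0xd0
body[1] add  r1, r7, r0 -> r1=0xa3
body[2] add  r1, r5, #58 -> r1=0x0a
body[3] add  r4, r2, r2 -> r4=0x3e
body[4] mov  r4, #0xf1 -> r4=0xf1
body[5] sub  r1, r1, #58 -> r1=0xd0
epilogue: pop r5=0x82, sp=0x81
epilogue: pop r1=0x5f, sp=0x82
r2: callee-saved, written=False
r4: caller-saved, written=True
r6: caller-saved, written=False
r7: caller-saved, written=False

SURVIVE = r2,r6,r7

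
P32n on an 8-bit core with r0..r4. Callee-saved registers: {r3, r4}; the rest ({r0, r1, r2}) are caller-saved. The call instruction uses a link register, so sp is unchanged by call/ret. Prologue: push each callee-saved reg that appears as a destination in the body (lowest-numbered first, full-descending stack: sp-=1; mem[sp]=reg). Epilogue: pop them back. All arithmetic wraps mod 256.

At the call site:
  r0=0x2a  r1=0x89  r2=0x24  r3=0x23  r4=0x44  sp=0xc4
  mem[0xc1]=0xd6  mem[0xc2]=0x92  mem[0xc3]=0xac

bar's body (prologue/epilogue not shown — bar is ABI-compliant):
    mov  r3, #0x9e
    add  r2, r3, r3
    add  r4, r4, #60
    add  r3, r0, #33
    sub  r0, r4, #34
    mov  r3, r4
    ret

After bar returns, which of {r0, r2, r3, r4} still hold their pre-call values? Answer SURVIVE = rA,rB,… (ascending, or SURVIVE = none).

SURVIVE = r3,r4

prologue: push r3 -> mem[0xc3]=0x23, sp=0xc3
prologue: push r4 -> mem[0xc2]=0x44, sp=0xc2
body[0] mov  r3, #0x9e -> r3=0x9e
body[1] add  r2, r3, r3 -> r2=0x3c
body[2] add  r4, r4, #60 -> r4=0x80
body[3] add  r3, r0, #33 -> r3=0x4b
body[4] sub  r0, r4, #34 -> r0=0x5e
body[5] mov  r3, r4 -> r3=0x80
epilogue: pop r4=0x44, sp=0xc3
epilogue: pop r3=0x23, sp=0xc4
r0: caller-saved, written=True
r2: caller-saved, written=True
r3: callee-saved, written=True
r4: callee-saved, written=True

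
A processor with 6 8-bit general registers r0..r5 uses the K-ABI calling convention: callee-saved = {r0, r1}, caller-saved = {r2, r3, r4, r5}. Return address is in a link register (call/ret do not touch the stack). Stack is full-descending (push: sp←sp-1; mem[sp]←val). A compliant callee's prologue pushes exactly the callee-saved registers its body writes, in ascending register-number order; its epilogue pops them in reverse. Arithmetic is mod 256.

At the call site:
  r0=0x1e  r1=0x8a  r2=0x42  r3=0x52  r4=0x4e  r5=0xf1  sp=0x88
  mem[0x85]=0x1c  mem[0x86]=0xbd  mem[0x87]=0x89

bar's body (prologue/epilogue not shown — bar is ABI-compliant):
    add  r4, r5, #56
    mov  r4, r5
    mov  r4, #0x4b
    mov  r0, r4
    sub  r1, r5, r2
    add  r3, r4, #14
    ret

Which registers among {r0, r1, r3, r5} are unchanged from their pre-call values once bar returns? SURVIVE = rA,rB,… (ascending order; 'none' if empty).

SURVIVE = r0,r1,r5

prologue: push r0 → mem[0x87]=0x1e, sp=0x87
prologue: push r1 → mem[0x86]=0x8a, sp=0x86
body[0] add  r4, r5, #56 → r4=0x29
body[1] mov  r4, r5 → r4=0xf1
body[2] mov  r4, #0x4b → r4=0x4b
body[3] mov  r0, r4 → r0=0x4b
body[4] sub  r1, r5, r2 → r1=0xaf
body[5] add  r3, r4, #14 → r3=0x59
epilogue: pop r1=0x8a, sp=0x87
epilogue: pop r0=0x1e, sp=0x88
r0: callee-saved, written=True
r1: callee-saved, written=True
r3: caller-saved, written=True
r5: caller-saved, written=False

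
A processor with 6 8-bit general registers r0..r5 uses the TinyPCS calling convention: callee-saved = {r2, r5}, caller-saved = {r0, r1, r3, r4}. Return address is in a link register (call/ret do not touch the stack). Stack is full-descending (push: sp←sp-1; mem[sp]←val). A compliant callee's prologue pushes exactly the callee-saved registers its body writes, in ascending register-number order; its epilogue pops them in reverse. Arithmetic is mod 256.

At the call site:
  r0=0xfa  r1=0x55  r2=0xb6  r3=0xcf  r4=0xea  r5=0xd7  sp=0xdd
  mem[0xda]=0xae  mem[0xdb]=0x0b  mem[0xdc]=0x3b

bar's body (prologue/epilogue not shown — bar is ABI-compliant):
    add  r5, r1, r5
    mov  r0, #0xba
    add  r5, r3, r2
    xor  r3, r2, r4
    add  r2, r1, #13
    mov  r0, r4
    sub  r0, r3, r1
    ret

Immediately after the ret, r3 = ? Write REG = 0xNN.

prologue: push r2 -> mem[0xdc]=0xb6, sp=0xdc
prologue: push r5 -> mem[0xdb]=0xd7, sp=0xdb
body[0] add  r5, r1, r5 -> r5=0x2c
body[1] mov  r0, #0xba -> r0=0xba
body[2] add  r5, r3, r2 -> r5=0x85
body[3] xor  r3, r2, r4 -> r3=0x5c
body[4] add  r2, r1, #13 -> r2=0x62
body[5] mov  r0, r4 -> r0=0xea
body[6] sub  r0, r3, r1 -> r0=0x07
epilogue: pop r5=0xd7, sp=0xdc
epilogue: pop r2=0xb6, sp=0xdd
r3 is caller-saved -> body value

REG = 0x5c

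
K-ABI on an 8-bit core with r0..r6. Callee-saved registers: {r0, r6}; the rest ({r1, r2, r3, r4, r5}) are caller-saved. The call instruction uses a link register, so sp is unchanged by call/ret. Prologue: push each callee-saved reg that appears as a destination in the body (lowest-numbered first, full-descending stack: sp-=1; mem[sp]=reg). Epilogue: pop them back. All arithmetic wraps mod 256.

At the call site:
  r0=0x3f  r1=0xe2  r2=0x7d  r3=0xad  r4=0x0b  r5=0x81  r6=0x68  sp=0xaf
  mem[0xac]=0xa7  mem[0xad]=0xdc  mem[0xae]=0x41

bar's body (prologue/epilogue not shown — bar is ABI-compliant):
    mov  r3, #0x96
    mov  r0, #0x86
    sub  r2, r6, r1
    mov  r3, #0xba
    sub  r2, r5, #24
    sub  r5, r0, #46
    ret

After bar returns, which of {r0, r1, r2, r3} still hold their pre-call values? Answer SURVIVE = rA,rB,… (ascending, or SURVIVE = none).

SURVIVE = r0,r1

prologue: push r0 → mem[0xae]=0x3f, sp=0xae
body[0] mov  r3, #0x96 → r3=0x96
body[1] mov  r0, #0x86 → r0=0x86
body[2] sub  r2, r6, r1 → r2=0x86
body[3] mov  r3, #0xba → r3=0xba
body[4] sub  r2, r5, #24 → r2=0x69
body[5] sub  r5, r0, #46 → r5=0x58
epilogue: pop r0=0x3f, sp=0xaf
r0: callee-saved, written=True
r1: caller-saved, written=False
r2: caller-saved, written=True
r3: caller-saved, written=True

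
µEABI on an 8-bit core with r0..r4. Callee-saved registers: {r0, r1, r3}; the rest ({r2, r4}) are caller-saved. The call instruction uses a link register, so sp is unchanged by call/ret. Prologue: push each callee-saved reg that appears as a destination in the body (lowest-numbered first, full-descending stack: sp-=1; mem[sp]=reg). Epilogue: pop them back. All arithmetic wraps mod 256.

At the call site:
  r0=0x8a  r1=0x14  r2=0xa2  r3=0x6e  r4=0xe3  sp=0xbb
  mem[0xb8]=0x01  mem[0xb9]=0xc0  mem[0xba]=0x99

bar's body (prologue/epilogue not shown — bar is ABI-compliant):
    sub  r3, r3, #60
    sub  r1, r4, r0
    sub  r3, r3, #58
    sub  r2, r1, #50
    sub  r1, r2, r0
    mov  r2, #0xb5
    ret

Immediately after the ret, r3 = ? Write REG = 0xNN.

prologue: push r1 -> mem[0xba]=0x14, sp=0xba
prologue: push r3 -> mem[0xb9]=0x6e, sp=0xb9
body[0] sub  r3, r3, #60 -> r3=0x32
body[1] sub  r1, r4, r0 -> r1=0x59
body[2] sub  r3, r3, #58 -> r3=0xf8
body[3] sub  r2, r1, #50 -> r2=0x27
body[4] sub  r1, r2, r0 -> r1=0x9d
body[5] mov  r2, #0xb5 -> r2=0xb5
epilogue: pop r3=0x6e, sp=0xba
epilogue: pop r1=0x14, sp=0xbb
r3 is callee-saved -> restored

REG = 0x6e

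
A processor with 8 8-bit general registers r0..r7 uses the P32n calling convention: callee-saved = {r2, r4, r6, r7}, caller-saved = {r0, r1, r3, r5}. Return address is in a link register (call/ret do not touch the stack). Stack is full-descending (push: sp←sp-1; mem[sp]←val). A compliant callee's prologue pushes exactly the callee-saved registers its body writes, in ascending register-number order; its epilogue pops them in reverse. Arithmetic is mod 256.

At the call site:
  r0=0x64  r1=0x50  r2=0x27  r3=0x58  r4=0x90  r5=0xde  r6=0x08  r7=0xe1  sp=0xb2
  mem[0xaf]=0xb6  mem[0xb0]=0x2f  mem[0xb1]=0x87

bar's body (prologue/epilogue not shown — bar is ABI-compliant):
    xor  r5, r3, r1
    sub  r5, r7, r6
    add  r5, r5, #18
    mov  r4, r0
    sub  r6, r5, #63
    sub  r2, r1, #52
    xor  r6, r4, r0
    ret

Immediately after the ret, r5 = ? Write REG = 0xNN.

REG = 0xeb

prologue: push r2 → mem[0xb1]=0x27, sp=0xb1
prologue: push r4 → mem[0xb0]=0x90, sp=0xb0
prologue: push r6 → mem[0xaf]=0x08, sp=0xaf
body[0] xor  r5, r3, r1 → r5=0x08
body[1] sub  r5, r7, r6 → r5=0xd9
body[2] add  r5, r5, #18 → r5=0xeb
body[3] mov  r4, r0 → r4=0x64
body[4] sub  r6, r5, #63 → r6=0xac
body[5] sub  r2, r1, #52 → r2=0x1c
body[6] xor  r6, r4, r0 → r6=0x00
epilogue: pop r6=0x08, sp=0xb0
epilogue: pop r4=0x90, sp=0xb1
epilogue: pop r2=0x27, sp=0xb2
r5 is caller-saved → body value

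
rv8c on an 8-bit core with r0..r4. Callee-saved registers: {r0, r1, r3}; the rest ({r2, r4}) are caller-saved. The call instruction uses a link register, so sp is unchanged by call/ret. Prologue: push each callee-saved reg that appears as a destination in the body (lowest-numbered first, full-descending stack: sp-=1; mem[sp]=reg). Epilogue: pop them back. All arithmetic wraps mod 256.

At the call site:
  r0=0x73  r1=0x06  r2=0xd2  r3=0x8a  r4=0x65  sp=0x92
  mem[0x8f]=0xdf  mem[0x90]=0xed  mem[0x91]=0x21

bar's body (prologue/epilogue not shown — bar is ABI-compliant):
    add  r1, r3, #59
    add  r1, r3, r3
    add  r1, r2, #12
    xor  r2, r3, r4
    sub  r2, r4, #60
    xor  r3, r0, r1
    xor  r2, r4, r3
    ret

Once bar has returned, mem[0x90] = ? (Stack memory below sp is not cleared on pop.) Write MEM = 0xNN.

MEM = 0x8a

prologue: push r1 → mem[0x91]=0x06, sp=0x91
prologue: push r3 → mem[0x90]=0x8a, sp=0x90
body[0] add  r1, r3, #59 → r1=0xc5
body[1] add  r1, r3, r3 → r1=0x14
body[2] add  r1, r2, #12 → r1=0xde
body[3] xor  r2, r3, r4 → r2=0xef
body[4] sub  r2, r4, #60 → r2=0x29
body[5] xor  r3, r0, r1 → r3=0xad
body[6] xor  r2, r4, r3 → r2=0xc8
epilogue: pop r3=0x8a, sp=0x91
epilogue: pop r1=0x06, sp=0x92
prologue pushed ['r1', 'r3'] at ['0x91', '0x90']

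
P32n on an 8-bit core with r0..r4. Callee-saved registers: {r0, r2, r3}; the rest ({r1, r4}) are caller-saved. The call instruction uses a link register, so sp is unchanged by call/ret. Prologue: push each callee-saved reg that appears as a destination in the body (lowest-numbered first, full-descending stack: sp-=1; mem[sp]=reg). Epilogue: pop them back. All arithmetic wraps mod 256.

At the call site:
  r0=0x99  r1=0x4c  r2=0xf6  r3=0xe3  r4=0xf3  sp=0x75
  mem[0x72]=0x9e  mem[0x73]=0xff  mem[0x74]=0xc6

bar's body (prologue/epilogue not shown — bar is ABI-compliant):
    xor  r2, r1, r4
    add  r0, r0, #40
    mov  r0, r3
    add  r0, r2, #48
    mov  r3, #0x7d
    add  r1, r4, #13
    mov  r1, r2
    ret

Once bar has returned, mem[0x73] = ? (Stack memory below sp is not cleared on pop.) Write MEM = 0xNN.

MEM = 0xf6

prologue: push r0 → mem[0x74]=0x99, sp=0x74
prologue: push r2 → mem[0x73]=0xf6, sp=0x73
prologue: push r3 → mem[0x72]=0xe3, sp=0x72
body[0] xor  r2, r1, r4 → r2=0xbf
body[1] add  r0, r0, #40 → r0=0xc1
body[2] mov  r0, r3 → r0=0xe3
body[3] add  r0, r2, #48 → r0=0xef
body[4] mov  r3, #0x7d → r3=0x7d
body[5] add  r1, r4, #13 → r1=0x00
body[6] mov  r1, r2 → r1=0xbf
epilogue: pop r3=0xe3, sp=0x73
epilogue: pop r2=0xf6, sp=0x74
epilogue: pop r0=0x99, sp=0x75
prologue pushed ['r0', 'r2', 'r3'] at ['0x74', '0x73', '0x72']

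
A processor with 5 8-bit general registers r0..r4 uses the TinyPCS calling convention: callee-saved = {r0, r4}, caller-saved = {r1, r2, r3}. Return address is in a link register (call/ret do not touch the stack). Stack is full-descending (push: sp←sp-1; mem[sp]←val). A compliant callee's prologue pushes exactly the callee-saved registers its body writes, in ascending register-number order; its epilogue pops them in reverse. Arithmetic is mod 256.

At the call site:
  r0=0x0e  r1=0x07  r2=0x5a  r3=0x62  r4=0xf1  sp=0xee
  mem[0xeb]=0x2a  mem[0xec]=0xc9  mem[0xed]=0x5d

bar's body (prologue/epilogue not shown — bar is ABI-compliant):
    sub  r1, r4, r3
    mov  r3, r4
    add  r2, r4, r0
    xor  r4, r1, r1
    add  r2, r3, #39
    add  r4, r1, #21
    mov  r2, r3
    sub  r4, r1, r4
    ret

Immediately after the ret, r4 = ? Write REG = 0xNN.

prologue: push r4 → mem[0xed]=0xf1, sp=0xed
body[0] sub  r1, r4, r3 → r1=0x8f
body[1] mov  r3, r4 → r3=0xf1
body[2] add  r2, r4, r0 → r2=0xff
body[3] xor  r4, r1, r1 → r4=0x00
body[4] add  r2, r3, #39 → r2=0x18
body[5] add  r4, r1, #21 → r4=0xa4
body[6] mov  r2, r3 → r2=0xf1
body[7] sub  r4, r1, r4 → r4=0xeb
epilogue: pop r4=0xf1, sp=0xee
r4 is callee-saved → restored

REG = 0xf1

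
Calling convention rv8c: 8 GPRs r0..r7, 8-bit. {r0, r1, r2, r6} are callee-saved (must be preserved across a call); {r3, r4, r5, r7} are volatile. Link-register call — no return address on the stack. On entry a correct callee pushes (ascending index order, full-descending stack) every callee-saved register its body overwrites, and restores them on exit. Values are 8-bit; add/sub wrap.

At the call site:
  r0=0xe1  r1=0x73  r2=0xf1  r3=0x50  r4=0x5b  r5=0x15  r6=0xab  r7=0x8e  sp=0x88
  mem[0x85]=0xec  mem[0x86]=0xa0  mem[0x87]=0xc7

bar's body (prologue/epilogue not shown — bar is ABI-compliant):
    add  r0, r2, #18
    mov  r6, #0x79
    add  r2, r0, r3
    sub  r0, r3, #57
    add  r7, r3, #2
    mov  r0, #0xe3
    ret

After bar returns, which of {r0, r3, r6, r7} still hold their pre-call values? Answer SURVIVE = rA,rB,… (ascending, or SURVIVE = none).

prologue: push r0 -> mem[0x87]=0xe1, sp=0x87
prologue: push r2 -> mem[0x86]=0xf1, sp=0x86
prologue: push r6 -> mem[0x85]=0xab, sp=0x85
body[0] add  r0, r2, #18 -> r0=0x03
body[1] mov  r6, #0x79 -> r6=0x79
body[2] add  r2, r0, r3 -> r2=0x53
body[3] sub  r0, r3, #57 -> r0=0x17
body[4] add  r7, r3, #2 -> r7=0x52
body[5] mov  r0, #0xe3 -> r0=0xe3
epilogue: pop r6=0xab, sp=0x86
epilogue: pop r2=0xf1, sp=0x87
epilogue: pop r0=0xe1, sp=0x88
r0: callee-saved, written=True
r3: caller-saved, written=False
r6: callee-saved, written=True
r7: caller-saved, written=True

SURVIVE = r0,r3,r6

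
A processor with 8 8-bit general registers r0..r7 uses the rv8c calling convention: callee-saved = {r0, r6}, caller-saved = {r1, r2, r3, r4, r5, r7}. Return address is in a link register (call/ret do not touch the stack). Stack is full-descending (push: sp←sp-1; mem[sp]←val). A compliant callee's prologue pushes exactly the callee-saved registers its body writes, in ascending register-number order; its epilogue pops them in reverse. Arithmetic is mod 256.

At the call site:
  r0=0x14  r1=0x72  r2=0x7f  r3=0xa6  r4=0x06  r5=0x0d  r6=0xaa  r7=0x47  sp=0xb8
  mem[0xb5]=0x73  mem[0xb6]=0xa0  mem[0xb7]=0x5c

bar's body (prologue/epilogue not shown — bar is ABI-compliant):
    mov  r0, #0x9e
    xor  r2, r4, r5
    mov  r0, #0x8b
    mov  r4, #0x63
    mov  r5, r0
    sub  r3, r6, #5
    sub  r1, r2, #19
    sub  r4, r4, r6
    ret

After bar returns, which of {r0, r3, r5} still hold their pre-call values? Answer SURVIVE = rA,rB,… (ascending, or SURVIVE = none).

SURVIVE = r0

prologue: push r0 → mem[0xb7]=0x14, sp=0xb7
body[0] mov  r0, #0x9e → r0=0x9e
body[1] xor  r2, r4, r5 → r2=0x0b
body[2] mov  r0, #0x8b → r0=0x8b
body[3] mov  r4, #0x63 → r4=0x63
body[4] mov  r5, r0 → r5=0x8b
body[5] sub  r3, r6, #5 → r3=0xa5
body[6] sub  r1, r2, #19 → r1=0xf8
body[7] sub  r4, r4, r6 → r4=0xb9
epilogue: pop r0=0x14, sp=0xb8
r0: callee-saved, written=True
r3: caller-saved, written=True
r5: caller-saved, written=True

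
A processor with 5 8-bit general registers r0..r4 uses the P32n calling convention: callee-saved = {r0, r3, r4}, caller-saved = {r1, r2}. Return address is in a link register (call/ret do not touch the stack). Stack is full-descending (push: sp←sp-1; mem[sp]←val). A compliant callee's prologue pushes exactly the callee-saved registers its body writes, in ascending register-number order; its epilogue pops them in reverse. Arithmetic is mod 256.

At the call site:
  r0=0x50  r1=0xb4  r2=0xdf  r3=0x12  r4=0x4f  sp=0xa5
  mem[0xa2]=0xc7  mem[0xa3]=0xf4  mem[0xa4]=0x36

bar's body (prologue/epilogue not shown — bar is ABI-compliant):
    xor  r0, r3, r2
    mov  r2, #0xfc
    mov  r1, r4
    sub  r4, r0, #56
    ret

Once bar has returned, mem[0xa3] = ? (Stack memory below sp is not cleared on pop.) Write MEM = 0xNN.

MEM = 0x4f

prologue: push r0 -> mem[0xa4]=0x50, sp=0xa4
prologue: push r4 -> mem[0xa3]=0x4f, sp=0xa3
body[0] xor  r0, r3, r2 -> r0=0xcd
body[1] mov  r2, #0xfc -> r2=0xfc
body[2] mov  r1, r4 -> r1=0x4f
body[3] sub  r4, r0, #56 -> r4=0x95
epilogue: pop r4=0x4f, sp=0xa4
epilogue: pop r0=0x50, sp=0xa5
prologue pushed ['r0', 'r4'] at ['0xa4', '0xa3']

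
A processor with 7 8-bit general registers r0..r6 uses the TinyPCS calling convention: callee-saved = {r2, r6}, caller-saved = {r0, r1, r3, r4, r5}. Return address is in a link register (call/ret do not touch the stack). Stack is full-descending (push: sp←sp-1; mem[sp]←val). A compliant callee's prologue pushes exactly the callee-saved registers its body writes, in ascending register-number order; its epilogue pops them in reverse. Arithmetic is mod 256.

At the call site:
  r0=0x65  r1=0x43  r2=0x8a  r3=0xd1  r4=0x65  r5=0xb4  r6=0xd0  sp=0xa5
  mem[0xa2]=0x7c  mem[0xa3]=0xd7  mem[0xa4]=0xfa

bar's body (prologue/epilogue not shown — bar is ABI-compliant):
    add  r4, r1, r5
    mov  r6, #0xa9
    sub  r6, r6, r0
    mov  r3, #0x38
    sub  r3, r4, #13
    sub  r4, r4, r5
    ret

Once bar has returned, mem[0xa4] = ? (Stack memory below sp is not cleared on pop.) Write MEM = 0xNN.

MEM = 0xd0

prologue: push r6 → mem[0xa4]=0xd0, sp=0xa4
body[0] add  r4, r1, r5 → r4=0xf7
body[1] mov  r6, #0xa9 → r6=0xa9
body[2] sub  r6, r6, r0 → r6=0x44
body[3] mov  r3, #0x38 → r3=0x38
body[4] sub  r3, r4, #13 → r3=0xea
body[5] sub  r4, r4, r5 → r4=0x43
epilogue: pop r6=0xd0, sp=0xa5
prologue pushed ['r6'] at ['0xa4']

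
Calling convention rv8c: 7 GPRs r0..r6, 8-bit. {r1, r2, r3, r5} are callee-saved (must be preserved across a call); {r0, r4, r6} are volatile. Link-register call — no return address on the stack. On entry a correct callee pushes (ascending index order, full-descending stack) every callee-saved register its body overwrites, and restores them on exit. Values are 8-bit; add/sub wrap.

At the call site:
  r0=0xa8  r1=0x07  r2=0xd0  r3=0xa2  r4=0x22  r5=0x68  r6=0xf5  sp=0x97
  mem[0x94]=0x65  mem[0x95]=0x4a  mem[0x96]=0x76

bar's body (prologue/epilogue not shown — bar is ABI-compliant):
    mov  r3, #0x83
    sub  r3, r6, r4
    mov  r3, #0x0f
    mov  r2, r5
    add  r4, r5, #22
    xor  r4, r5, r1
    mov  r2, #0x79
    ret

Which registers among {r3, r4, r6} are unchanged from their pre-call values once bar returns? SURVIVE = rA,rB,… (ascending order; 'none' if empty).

prologue: push r2 → mem[0x96]=0xd0, sp=0x96
prologue: push r3 → mem[0x95]=0xa2, sp=0x95
body[0] mov  r3, #0x83 → r3=0x83
body[1] sub  r3, r6, r4 → r3=0xd3
body[2] mov  r3, #0x0f → r3=0x0f
body[3] mov  r2, r5 → r2=0x68
body[4] add  r4, r5, #22 → r4=0x7e
body[5] xor  r4, r5, r1 → r4=0x6f
body[6] mov  r2, #0x79 → r2=0x79
epilogue: pop r3=0xa2, sp=0x96
epilogue: pop r2=0xd0, sp=0x97
r3: callee-saved, written=True
r4: caller-saved, written=True
r6: caller-saved, written=False

SURVIVE = r3,r6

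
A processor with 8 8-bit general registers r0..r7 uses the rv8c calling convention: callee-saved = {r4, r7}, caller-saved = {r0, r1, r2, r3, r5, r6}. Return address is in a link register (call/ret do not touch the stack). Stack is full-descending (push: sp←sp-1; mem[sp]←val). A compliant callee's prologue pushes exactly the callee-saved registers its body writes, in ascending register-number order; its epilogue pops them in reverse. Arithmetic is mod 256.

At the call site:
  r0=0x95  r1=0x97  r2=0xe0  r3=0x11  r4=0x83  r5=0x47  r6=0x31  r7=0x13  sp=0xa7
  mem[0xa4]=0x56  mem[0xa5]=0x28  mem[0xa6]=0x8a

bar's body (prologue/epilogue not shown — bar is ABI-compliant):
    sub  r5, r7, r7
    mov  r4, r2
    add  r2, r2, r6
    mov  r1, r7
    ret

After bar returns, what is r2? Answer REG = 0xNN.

prologue: push r4 -> mem[0xa6]=0x83, sp=0xa6
body[0] sub  r5, r7, r7 -> r5=0x00
body[1] mov  r4, r2 -> r4=0xe0
body[2] add  r2, r2, r6 -> r2=0x11
body[3] mov  r1, r7 -> r1=0x13
epilogue: pop r4=0x83, sp=0xa7
r2 is caller-saved -> body value

REG = 0x11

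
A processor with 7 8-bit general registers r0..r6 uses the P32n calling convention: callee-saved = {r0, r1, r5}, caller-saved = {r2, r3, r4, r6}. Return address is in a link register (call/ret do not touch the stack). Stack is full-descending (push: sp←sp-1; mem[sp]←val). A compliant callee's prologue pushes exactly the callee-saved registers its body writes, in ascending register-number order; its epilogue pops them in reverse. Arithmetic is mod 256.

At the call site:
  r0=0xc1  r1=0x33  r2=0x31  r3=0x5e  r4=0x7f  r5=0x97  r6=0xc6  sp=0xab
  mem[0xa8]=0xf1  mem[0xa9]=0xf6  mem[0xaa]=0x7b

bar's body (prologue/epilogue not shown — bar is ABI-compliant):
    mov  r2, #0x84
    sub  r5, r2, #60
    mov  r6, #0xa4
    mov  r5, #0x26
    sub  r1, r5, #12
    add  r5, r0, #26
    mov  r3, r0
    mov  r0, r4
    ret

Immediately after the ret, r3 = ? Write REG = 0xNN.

prologue: push r0 → mem[0xaa]=0xc1, sp=0xaa
prologue: push r1 → mem[0xa9]=0x33, sp=0xa9
prologue: push r5 → mem[0xa8]=0x97, sp=0xa8
body[0] mov  r2, #0x84 → r2=0x84
body[1] sub  r5, r2, #60 → r5=0x48
body[2] mov  r6, #0xa4 → r6=0xa4
body[3] mov  r5, #0x26 → r5=0x26
body[4] sub  r1, r5, #12 → r1=0x1a
body[5] add  r5, r0, #26 → r5=0xdb
body[6] mov  r3, r0 → r3=0xc1
body[7] mov  r0, r4 → r0=0x7f
epilogue: pop r5=0x97, sp=0xa9
epilogue: pop r1=0x33, sp=0xaa
epilogue: pop r0=0xc1, sp=0xab
r3 is caller-saved → body value

REG = 0xc1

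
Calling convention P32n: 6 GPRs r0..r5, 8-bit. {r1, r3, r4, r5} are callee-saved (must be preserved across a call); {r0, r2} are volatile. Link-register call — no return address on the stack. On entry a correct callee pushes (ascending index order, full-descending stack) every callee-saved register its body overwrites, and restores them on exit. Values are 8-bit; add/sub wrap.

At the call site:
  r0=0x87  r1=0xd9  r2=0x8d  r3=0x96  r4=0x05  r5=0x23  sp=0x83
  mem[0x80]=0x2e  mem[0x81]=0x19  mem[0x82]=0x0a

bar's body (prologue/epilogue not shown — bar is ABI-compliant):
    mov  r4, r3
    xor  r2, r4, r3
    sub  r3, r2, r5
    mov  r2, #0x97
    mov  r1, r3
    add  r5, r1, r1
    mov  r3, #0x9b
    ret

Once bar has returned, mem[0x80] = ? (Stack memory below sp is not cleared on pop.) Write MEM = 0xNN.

MEM = 0x05

prologue: push r1 -> mem[0x82]=0xd9, sp=0x82
prologue: push r3 -> mem[0x81]=0x96, sp=0x81
prologue: push r4 -> mem[0x80]=0x05, sp=0x80
prologue: push r5 -> mem[0x7f]=0x23, sp=0x7f
body[0] mov  r4, r3 -> r4=0x96
body[1] xor  r2, r4, r3 -> r2=0x00
body[2] sub  r3, r2, r5 -> r3=0xdd
body[3] mov  r2, #0x97 -> r2=0x97
body[4] mov  r1, r3 -> r1=0xdd
body[5] add  r5, r1, r1 -> r5=0xba
body[6] mov  r3, #0x9b -> r3=0x9b
epilogue: pop r5=0x23, sp=0x80
epilogue: pop r4=0x05, sp=0x81
epilogue: pop r3=0x96, sp=0x82
epilogue: pop r1=0xd9, sp=0x83
prologue pushed ['r1', 'r3', 'r4', 'r5'] at ['0x82', '0x81', '0x80', '0x7f']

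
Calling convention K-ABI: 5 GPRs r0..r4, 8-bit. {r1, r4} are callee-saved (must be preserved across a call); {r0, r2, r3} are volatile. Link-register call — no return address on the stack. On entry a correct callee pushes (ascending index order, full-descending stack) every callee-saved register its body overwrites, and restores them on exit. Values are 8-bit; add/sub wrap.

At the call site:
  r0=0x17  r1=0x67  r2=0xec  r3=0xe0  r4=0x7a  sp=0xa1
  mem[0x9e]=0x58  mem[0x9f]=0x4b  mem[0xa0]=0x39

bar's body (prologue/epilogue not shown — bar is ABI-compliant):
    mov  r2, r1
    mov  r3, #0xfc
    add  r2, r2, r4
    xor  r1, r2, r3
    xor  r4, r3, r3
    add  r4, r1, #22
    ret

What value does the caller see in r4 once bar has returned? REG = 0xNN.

prologue: push r1 -> mem[0xa0]=0x67, sp=0xa0
prologue: push r4 -> mem[0x9f]=0x7a, sp=0x9f
body[0] mov  r2, r1 -> r2=0x67
body[1] mov  r3, #0xfc -> r3=0xfc
body[2] add  r2, r2, r4 -> r2=0xe1
body[3] xor  r1, r2, r3 -> r1=0x1d
body[4] xor  r4, r3, r3 -> r4=0x00
body[5] add  r4, r1, #22 -> r4=0x33
epilogue: pop r4=0x7a, sp=0xa0
epilogue: pop r1=0x67, sp=0xa1
r4 is callee-saved -> restored

REG = 0x7a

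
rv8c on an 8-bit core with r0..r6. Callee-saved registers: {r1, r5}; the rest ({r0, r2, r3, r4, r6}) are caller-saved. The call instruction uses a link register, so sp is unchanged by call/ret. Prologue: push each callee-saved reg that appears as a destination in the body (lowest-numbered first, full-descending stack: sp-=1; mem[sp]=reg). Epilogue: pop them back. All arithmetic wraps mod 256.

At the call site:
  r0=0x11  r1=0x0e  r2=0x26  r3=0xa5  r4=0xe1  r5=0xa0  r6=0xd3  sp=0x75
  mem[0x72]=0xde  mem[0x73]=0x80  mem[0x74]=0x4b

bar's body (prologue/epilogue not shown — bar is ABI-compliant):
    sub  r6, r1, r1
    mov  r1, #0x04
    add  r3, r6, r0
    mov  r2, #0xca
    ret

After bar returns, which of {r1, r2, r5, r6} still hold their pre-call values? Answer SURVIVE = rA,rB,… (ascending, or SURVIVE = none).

prologue: push r1 → mem[0x74]=0x0e, sp=0x74
body[0] sub  r6, r1, r1 → r6=0x00
body[1] mov  r1, #0x04 → r1=0x04
body[2] add  r3, r6, r0 → r3=0x11
body[3] mov  r2, #0xca → r2=0xca
epilogue: pop r1=0x0e, sp=0x75
r1: callee-saved, written=True
r2: caller-saved, written=True
r5: callee-saved, written=False
r6: caller-saved, written=True

SURVIVE = r1,r5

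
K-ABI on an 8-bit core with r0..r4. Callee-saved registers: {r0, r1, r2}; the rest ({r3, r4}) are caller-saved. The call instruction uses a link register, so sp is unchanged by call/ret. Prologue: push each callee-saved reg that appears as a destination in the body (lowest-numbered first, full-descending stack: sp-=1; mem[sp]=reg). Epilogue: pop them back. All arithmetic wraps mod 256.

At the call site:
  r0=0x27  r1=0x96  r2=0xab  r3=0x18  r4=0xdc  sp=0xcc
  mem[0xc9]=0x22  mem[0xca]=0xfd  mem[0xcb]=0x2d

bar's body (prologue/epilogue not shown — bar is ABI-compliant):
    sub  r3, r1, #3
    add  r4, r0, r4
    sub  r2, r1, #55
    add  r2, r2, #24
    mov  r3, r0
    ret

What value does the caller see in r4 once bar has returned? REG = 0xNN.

REG = 0x03

prologue: push r2 -> mem[0xcb]=0xab, sp=0xcb
body[0] sub  r3, r1, #3 -> r3=0x93
body[1] add  r4, r0, r4 -> r4=0x03
body[2] sub  r2, r1, #55 -> r2=0x5f
body[3] add  r2, r2, #24 -> r2=0x77
body[4] mov  r3, r0 -> r3=0x27
epilogue: pop r2=0xab, sp=0xcc
r4 is caller-saved -> body value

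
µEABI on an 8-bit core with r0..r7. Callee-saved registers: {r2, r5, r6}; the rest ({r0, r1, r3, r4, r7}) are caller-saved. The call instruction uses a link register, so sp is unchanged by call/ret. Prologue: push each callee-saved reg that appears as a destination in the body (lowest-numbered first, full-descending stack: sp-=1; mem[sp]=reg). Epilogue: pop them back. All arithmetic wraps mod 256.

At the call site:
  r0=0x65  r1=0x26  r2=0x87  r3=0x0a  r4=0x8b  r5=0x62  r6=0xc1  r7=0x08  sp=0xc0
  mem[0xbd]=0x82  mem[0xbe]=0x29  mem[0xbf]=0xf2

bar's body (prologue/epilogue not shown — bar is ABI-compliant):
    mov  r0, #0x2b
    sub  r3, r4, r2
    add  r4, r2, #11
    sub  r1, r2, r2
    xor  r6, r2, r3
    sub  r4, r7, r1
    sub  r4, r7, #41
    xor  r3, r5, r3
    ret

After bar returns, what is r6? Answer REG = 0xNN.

REG = 0xc1

prologue: push r6 -> mem[0xbf]=0xc1, sp=0xbf
body[0] mov  r0, #0x2b -> r0=0x2b
body[1] sub  r3, r4, r2 -> r3=0x04
body[2] add  r4, r2, #11 -> r4=0x92
body[3] sub  r1, r2, r2 -> r1=0x00
body[4] xor  r6, r2, r3 -> r6=0x83
body[5] sub  r4, r7, r1 -> r4=0x08
body[6] sub  r4, r7, #41 -> r4=0xdf
body[7] xor  r3, r5, r3 -> r3=0x66
epilogue: pop r6=0xc1, sp=0xc0
r6 is callee-saved -> restored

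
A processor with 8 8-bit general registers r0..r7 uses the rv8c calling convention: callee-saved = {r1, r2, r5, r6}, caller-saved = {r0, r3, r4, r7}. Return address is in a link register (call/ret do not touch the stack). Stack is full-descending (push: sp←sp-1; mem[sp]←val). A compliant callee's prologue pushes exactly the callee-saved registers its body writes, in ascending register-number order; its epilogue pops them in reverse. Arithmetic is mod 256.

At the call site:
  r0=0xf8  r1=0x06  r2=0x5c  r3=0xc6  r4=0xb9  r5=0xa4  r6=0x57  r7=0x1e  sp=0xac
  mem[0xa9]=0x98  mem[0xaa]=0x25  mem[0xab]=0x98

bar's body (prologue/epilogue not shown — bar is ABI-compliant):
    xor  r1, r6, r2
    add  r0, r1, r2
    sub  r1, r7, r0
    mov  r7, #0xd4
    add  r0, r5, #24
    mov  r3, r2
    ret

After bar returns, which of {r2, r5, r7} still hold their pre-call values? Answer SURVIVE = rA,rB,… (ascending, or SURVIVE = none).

SURVIVE = r2,r5

prologue: push r1 -> mem[0xab]=0x06, sp=0xab
body[0] xor  r1, r6, r2 -> r1=0x0b
body[1] add  r0, r1, r2 -> r0=0x67
body[2] sub  r1, r7, r0 -> r1=0xb7
body[3] mov  r7, #0xd4 -> r7=0xd4
body[4] add  r0, r5, #24 -> r0=0xbc
body[5] mov  r3, r2 -> r3=0x5c
epilogue: pop r1=0x06, sp=0xac
r2: callee-saved, written=False
r5: callee-saved, written=False
r7: caller-saved, written=True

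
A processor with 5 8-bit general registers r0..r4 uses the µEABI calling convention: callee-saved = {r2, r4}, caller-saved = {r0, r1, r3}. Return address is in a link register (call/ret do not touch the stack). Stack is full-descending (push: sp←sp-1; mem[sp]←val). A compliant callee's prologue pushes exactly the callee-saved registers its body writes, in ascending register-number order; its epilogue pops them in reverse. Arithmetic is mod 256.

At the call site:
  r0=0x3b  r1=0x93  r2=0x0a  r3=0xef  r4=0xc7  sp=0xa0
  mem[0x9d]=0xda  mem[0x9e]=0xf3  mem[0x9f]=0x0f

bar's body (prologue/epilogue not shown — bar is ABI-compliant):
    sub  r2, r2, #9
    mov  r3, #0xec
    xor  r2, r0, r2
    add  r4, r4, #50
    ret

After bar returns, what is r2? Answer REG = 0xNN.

REG = 0x0a

prologue: push r2 → mem[0x9f]=0x0a, sp=0x9f
prologue: push r4 → mem[0x9e]=0xc7, sp=0x9e
body[0] sub  r2, r2, #9 → r2=0x01
body[1] mov  r3, #0xec → r3=0xec
body[2] xor  r2, r0, r2 → r2=0x3a
body[3] add  r4, r4, #50 → r4=0xf9
epilogue: pop r4=0xc7, sp=0x9f
epilogue: pop r2=0x0a, sp=0xa0
r2 is callee-saved → restored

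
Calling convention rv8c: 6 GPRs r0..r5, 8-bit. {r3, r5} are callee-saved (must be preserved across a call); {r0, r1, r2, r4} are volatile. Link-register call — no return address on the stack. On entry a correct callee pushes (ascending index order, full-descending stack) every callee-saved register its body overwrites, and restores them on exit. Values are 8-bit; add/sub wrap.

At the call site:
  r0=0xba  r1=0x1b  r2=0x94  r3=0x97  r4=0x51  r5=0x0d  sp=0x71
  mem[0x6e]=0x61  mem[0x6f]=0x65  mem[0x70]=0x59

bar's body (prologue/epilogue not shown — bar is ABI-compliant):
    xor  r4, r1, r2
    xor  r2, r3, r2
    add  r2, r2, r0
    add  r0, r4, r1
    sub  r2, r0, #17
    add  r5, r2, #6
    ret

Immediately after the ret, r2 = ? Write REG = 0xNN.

prologue: push r5 → mem[0x70]=0x0d, sp=0x70
body[0] xor  r4, r1, r2 → r4=0x8f
body[1] xor  r2, r3, r2 → r2=0x03
body[2] add  r2, r2, r0 → r2=0xbd
body[3] add  r0, r4, r1 → r0=0xaa
body[4] sub  r2, r0, #17 → r2=0x99
body[5] add  r5, r2, #6 → r5=0x9f
epilogue: pop r5=0x0d, sp=0x71
r2 is caller-saved → body value

REG = 0x99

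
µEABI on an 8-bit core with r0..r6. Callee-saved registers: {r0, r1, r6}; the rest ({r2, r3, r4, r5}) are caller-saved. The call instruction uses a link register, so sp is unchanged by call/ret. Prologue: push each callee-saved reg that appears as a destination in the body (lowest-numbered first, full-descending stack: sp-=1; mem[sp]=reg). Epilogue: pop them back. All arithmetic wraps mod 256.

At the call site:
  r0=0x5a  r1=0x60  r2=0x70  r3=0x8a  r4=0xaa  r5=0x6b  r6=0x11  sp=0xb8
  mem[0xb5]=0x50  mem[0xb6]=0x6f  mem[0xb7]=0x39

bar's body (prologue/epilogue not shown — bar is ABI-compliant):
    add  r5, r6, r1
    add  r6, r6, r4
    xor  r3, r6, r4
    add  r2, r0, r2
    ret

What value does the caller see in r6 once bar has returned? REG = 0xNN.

prologue: push r6 → mem[0xb7]=0x11, sp=0xb7
body[0] add  r5, r6, r1 → r5=0x71
body[1] add  r6, r6, r4 → r6=0xbb
body[2] xor  r3, r6, r4 → r3=0x11
body[3] add  r2, r0, r2 → r2=0xca
epilogue: pop r6=0x11, sp=0xb8
r6 is callee-saved → restored

REG = 0x11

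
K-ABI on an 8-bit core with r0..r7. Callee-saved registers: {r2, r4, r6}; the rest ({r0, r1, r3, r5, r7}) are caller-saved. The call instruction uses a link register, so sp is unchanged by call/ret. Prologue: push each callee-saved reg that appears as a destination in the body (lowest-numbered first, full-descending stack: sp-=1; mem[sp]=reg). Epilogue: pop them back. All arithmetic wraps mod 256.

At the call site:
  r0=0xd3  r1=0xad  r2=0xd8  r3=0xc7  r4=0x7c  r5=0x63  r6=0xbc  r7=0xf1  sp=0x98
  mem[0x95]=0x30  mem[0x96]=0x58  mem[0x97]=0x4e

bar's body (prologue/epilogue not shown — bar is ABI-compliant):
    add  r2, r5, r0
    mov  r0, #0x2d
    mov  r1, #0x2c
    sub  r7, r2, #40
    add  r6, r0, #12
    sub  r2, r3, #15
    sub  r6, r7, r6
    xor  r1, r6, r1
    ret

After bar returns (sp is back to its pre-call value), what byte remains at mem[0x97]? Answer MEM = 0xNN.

MEM = 0xd8

prologue: push r2 -> mem[0x97]=0xd8, sp=0x97
prologue: push r6 -> mem[0x96]=0xbc, sp=0x96
body[0] add  r2, r5, r0 -> r2=0x36
body[1] mov  r0, #0x2d -> r0=0x2d
body[2] mov  r1, #0x2c -> r1=0x2c
body[3] sub  r7, r2, #40 -> r7=0x0e
body[4] add  r6, r0, #12 -> r6=0x39
body[5] sub  r2, r3, #15 -> r2=0xb8
body[6] sub  r6, r7, r6 -> r6=0xd5
body[7] xor  r1, r6, r1 -> r1=0xf9
epilogue: pop r6=0xbc, sp=0x97
epilogue: pop r2=0xd8, sp=0x98
prologue pushed ['r2', 'r6'] at ['0x97', '0x96']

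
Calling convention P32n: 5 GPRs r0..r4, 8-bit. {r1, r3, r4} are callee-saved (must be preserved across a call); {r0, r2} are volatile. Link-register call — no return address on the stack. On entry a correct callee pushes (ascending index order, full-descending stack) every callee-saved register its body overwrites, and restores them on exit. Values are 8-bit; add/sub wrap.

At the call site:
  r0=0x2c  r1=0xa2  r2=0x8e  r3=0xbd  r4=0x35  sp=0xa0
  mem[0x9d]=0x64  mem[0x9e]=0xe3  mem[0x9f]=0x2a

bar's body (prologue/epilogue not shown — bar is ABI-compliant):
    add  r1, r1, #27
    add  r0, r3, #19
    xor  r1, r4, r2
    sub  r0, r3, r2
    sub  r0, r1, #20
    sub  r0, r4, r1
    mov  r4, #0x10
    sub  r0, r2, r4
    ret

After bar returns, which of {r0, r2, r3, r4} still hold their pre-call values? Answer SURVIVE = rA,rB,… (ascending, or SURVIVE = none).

SURVIVE = r2,r3,r4

prologue: push r1 → mem[0x9f]=0xa2, sp=0x9f
prologue: push r4 → mem[0x9e]=0x35, sp=0x9e
body[0] add  r1, r1, #27 → r1=0xbd
body[1] add  r0, r3, #19 → r0=0xd0
body[2] xor  r1, r4, r2 → r1=0xbb
body[3] sub  r0, r3, r2 → r0=0x2f
body[4] sub  r0, r1, #20 → r0=0xa7
body[5] sub  r0, r4, r1 → r0=0x7a
body[6] mov  r4, #0x10 → r4=0x10
body[7] sub  r0, r2, r4 → r0=0x7e
epilogue: pop r4=0x35, sp=0x9f
epilogue: pop r1=0xa2, sp=0xa0
r0: caller-saved, written=True
r2: caller-saved, written=False
r3: callee-saved, written=False
r4: callee-saved, written=True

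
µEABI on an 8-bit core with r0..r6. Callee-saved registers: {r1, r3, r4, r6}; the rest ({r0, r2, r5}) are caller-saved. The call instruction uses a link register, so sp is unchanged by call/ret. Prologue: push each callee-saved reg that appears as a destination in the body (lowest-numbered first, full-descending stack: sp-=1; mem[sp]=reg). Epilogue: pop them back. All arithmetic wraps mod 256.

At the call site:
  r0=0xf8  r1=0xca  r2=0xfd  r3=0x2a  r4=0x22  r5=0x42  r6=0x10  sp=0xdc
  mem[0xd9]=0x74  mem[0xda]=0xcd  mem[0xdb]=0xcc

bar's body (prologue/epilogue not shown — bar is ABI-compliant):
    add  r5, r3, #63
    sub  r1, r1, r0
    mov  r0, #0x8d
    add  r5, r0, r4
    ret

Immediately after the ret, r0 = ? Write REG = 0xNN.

prologue: push r1 → mem[0xdb]=0xca, sp=0xdb
body[0] add  r5, r3, #63 → r5=0x69
body[1] sub  r1, r1, r0 → r1=0xd2
body[2] mov  r0, #0x8d → r0=0x8d
body[3] add  r5, r0, r4 → r5=0xaf
epilogue: pop r1=0xca, sp=0xdc
r0 is caller-saved → body value

REG = 0x8d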